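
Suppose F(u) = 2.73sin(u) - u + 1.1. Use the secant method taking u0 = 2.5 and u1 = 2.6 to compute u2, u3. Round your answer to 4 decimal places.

2.5716, 2.5721

F(2.5) = 0.233829, F(2.6) = -0.092681
u2 = 2.600000 − (-0.092681)·(2.600000 − 2.500000) / (-0.092681 − 0.233829) = 2.600000 − (-0.009268)/(-0.326510) = 2.571615
F(2.571615) = 0.001530
u3 = 2.571615 − 0.001530·(2.571615 − 2.600000) / (0.001530 − (-0.092681)) = 2.571615 − (-0.000043)/(0.094212) = 2.572076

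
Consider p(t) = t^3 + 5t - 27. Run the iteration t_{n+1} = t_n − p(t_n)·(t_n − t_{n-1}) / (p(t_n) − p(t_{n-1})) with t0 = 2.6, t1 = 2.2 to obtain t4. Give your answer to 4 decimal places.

p(2.6) = 3.576000, p(2.2) = -5.352000
t2 = 2.200000 − (-5.352000)·(2.200000 − 2.600000) / (-5.352000 − 3.576000) = 2.200000 − (2.140800)/(-8.928000) = 2.439785
p(2.439785) = -0.278132
t3 = 2.439785 − (-0.278132)·(2.439785 − 2.200000) / (-0.278132 − (-5.352000)) = 2.439785 − (-0.066692)/(5.073868) = 2.452929
p(2.452929) = 0.023580
t4 = 2.452929 − 0.023580·(2.452929 − 2.439785) / (0.023580 − (-0.278132)) = 2.452929 − (0.000310)/(0.301712) = 2.451902

2.4519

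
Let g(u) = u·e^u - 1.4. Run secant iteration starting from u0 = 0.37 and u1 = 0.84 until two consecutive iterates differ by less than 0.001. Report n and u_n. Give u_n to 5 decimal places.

n = 5, u_n = 0.69718

g(0.37) = -0.8643382, g(0.84) = 0.5457483
u2 = 0.8400000 − 0.5457483·(0.4700000)/(1.4100865) = 0.6580951;  |Δ| = 0.1819049
g(0.6580951) = -0.1291459
u3 = 0.6580951 − (-0.1291459)·(-0.1819049)/(-0.6748942) = 0.6929039;  |Δ| = 0.0348088
g(0.6929039) = -0.0145293
u4 = 0.6929039 − (-0.0145293)·(0.0348088)/(0.1146166) = 0.6973164;  |Δ| = 0.0044125
g(0.6973164) = 0.0004595
u5 = 0.6973164 − 0.0004595·(0.0044125)/(0.0149888) = 0.6971811;  |Δ| = 0.0001353
|u5 − u4| = 0.0001353 < 0.001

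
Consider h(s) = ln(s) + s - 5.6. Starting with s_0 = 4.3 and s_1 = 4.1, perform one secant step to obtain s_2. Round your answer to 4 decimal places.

h(4.3) = 0.158615, h(4.1) = -0.089013
s_2 = 4.100000 − (-0.089013)·(4.100000 − 4.300000) / (-0.089013 − 0.158615) = 4.100000 − (0.017803)/(-0.247628) = 4.171893

4.1719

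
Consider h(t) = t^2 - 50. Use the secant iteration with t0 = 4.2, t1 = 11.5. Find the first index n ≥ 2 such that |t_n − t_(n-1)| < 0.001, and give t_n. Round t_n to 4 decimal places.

n = 6, t_n = 7.0711

h(4.2) = -32.360000, h(11.5) = 82.250000
t2 = 11.500000 − 82.250000·(7.300000)/(114.610000) = 6.261146;  |Δ| = 5.238854
h(6.261146) = -10.798045
t3 = 6.261146 − (-10.798045)·(-5.238854)/(-93.048045) = 6.869105;  |Δ| = 0.607959
h(6.869105) = -2.815393
t4 = 6.869105 − (-2.815393)·(0.607959)/(7.982652) = 7.083526;  |Δ| = 0.214420
h(7.083526) = 0.176335
t5 = 7.083526 − 0.176335·(0.214420)/(2.991728) = 7.070887;  |Δ| = 0.012638
h(7.070887) = -0.002550
t6 = 7.070887 − (-0.002550)·(-0.012638)/(-0.178885) = 7.071068;  |Δ| = 0.000180
|t6 − t5| = 0.000180 < 0.001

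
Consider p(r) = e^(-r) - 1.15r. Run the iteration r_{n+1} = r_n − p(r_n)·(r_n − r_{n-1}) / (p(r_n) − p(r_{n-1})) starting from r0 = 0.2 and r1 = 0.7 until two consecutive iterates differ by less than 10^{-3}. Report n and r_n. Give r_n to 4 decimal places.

p(0.2) = 0.588731, p(0.7) = -0.308415
r2 = 0.700000 − (-0.308415)·(0.500000)/(-0.897145) = 0.528113;  |Δ| = 0.171887
p(0.528113) = -0.017614
r3 = 0.528113 − (-0.017614)·(-0.171887)/(0.290801) = 0.517702;  |Δ| = 0.010411
p(0.517702) = 0.000531
r4 = 0.517702 − 0.000531·(-0.010411)/(0.018145) = 0.518007;  |Δ| = 0.000305
|r4 − r3| = 0.000305 < 10^{-3}

n = 4, r_n = 0.5180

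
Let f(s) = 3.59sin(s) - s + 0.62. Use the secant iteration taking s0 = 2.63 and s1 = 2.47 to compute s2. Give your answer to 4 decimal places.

f(2.63) = -0.252456, f(2.47) = 0.383818
s2 = 2.470000 − 0.383818·(2.470000 − 2.630000) / (0.383818 − (-0.252456)) = 2.470000 − (-0.061411)/(0.636274) = 2.566516

2.5665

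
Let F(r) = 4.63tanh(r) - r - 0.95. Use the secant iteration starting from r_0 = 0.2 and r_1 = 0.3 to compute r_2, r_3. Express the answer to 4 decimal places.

0.2705, 0.2698

F(0.2) = -0.236152, F(0.3) = 0.098777
r_2 = 0.300000 − 0.098777·(0.300000 − 0.200000) / (0.098777 − (-0.236152)) = 0.300000 − (0.009878)/(0.334930) = 0.270508
F(0.270508) = 0.002263
r_3 = 0.270508 − 0.002263·(0.270508 − 0.300000) / (0.002263 − 0.098777) = 0.270508 − (-0.000067)/(-0.096514) = 0.269816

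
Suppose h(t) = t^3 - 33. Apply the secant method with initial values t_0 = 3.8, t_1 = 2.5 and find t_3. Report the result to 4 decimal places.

h(3.8) = 21.872000, h(2.5) = -17.375000
t_2 = 2.500000 − (-17.375000)·(2.500000 − 3.800000) / (-17.375000 − 21.872000) = 2.500000 − (22.587500)/(-39.247000) = 3.075522
h(3.075522) = -3.909152
t_3 = 3.075522 − (-3.909152)·(3.075522 − 2.500000) / (-3.909152 − (-17.375000)) = 3.075522 − (-2.249802)/(13.465848) = 3.242596

3.2426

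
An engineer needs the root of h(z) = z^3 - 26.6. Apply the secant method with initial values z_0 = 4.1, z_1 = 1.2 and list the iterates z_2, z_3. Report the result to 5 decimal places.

h(4.1) = 42.3210000, h(1.2) = -24.8720000
z_2 = 1.2000000 − (-24.8720000)·(1.2000000 − 4.1000000) / (-24.8720000 − 42.3210000) = 1.2000000 − (72.1288000)/(-67.1930000) = 2.2734571
h(2.2734571) = -14.8493940
z_3 = 2.2734571 − (-14.8493940)·(2.2734571 − 1.2000000) / (-14.8493940 − (-24.8720000)) = 2.2734571 − (-15.9401867)/(10.0226060) = 3.8638804

2.27346, 3.86388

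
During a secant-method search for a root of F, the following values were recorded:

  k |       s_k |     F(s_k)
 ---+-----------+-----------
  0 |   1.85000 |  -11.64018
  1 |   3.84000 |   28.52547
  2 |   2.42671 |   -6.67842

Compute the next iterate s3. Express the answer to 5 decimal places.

2.69482

s3 = 2.42671 − (-6.67842)·(2.42671 − 3.84000) / (-6.67842 − 28.52547)
   = 2.42671 − (9.4385442)/(-35.2038900) = 2.6948208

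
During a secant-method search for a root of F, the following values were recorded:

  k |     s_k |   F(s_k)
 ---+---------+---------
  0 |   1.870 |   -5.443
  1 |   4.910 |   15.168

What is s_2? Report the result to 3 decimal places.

s_2 = 4.910 − 15.168·(4.910 − 1.870) / (15.168 − (-5.443))
   = 4.910 − (46.11072)/(20.61100) = 2.67281

2.673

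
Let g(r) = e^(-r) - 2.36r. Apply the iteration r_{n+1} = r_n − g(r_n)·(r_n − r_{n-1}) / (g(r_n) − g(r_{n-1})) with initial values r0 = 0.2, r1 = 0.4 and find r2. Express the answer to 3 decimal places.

g(0.2) = 0.34673, g(0.4) = -0.27368
r2 = 0.40000 − (-0.27368)·(0.40000 − 0.20000) / (-0.27368 − 0.34673) = 0.40000 − (-0.05474)/(-0.62041) = 0.31177

0.312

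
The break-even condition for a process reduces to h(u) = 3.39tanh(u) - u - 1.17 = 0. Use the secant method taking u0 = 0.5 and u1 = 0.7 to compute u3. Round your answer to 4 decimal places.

0.5642

h(0.5) = -0.103423, h(0.7) = 0.178807
u2 = 0.700000 − 0.178807·(0.700000 − 0.500000) / (0.178807 − (-0.103423)) = 0.700000 − (0.035761)/(0.282230) = 0.573290
h(0.573290) = 0.011955
u3 = 0.573290 − 0.011955·(0.573290 − 0.700000) / (0.011955 − 0.178807) = 0.573290 − (-0.001515)/(-0.166852) = 0.564211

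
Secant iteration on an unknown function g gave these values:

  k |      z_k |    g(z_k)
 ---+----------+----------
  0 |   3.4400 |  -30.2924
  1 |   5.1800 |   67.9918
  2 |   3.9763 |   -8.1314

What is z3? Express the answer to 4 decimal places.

z3 = 3.9763 − (-8.1314)·(3.9763 − 5.1800) / (-8.1314 − 67.9918)
   = 3.9763 − (9.787766)/(-76.123200) = 4.104878

4.1049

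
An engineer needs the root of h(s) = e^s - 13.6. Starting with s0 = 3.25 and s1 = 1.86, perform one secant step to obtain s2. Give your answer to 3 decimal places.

2.375

h(3.25) = 12.19034, h(1.86) = -7.17626
s2 = 1.86000 − (-7.17626)·(1.86000 − 3.25000) / (-7.17626 − 12.19034) = 1.86000 − (9.97501)/(-19.36660) = 2.37506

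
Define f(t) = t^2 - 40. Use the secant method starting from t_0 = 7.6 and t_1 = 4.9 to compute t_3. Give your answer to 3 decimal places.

6.343

f(7.6) = 17.76000, f(4.9) = -15.99000
t_2 = 4.90000 − (-15.99000)·(4.90000 − 7.60000) / (-15.99000 − 17.76000) = 4.90000 − (43.17300)/(-33.75000) = 6.17920
f(6.17920) = -1.81749
t_3 = 6.17920 − (-1.81749)·(6.17920 − 4.90000) / (-1.81749 − (-15.99000)) = 6.17920 − (-2.32493)/(14.17251) = 6.34324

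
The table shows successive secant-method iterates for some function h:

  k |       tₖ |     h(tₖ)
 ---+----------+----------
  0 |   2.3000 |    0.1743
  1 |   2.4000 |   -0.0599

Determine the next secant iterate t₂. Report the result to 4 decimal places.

t₂ = 2.4000 − (-0.0599)·(2.4000 − 2.3000) / (-0.0599 − 0.1743)
   = 2.4000 − (-0.005990)/(-0.234200) = 2.374424

2.3744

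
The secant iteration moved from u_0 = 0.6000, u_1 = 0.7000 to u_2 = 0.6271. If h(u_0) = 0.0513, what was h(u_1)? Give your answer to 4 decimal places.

The secant line through (0.6000, 0.0513) and (0.7000, h(u_1)) crosses zero at u_2 = 0.6271.
So (0.6000, 0.0513), (0.7000, h(u_1)), (0.6271, 0) are collinear:
h(u_1) = 0.0513 · (0.7000 − 0.6271) / (0.6000 − 0.6271) = 0.0513 · (0.072900)/(-0.027100) = -0.137999

-0.1380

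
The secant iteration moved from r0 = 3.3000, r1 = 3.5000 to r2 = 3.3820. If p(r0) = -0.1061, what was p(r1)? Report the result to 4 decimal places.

The secant line through (3.3000, -0.1061) and (3.5000, p(r1)) crosses zero at r2 = 3.3820.
So (3.3000, -0.1061), (3.5000, p(r1)), (3.3820, 0) are collinear:
p(r1) = -0.1061 · (3.5000 − 3.3820) / (3.3000 − 3.3820) = -0.1061 · (0.118000)/(-0.082000) = 0.152680

0.1527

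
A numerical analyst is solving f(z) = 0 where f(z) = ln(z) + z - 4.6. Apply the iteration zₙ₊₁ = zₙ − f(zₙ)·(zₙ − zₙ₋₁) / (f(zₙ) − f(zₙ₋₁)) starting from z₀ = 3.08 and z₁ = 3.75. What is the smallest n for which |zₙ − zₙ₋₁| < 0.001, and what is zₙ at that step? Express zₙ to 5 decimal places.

f(3.08) = -0.3950704, f(3.75) = 0.4717558
z₂ = 3.7500000 − 0.4717558·(0.6700000)/(0.8668262) = 3.3853636;  |Δ| = 0.3646364
f(3.3853636) = 0.0048249
z₃ = 3.3853636 − 0.0048249·(-0.3646364)/(-0.4669309) = 3.3815957;  |Δ| = 0.0037679
f(3.3815957) = -0.0000566
z₄ = 3.3815957 − (-0.0000566)·(-0.0037679)/(-0.0048815) = 3.3816394;  |Δ| = 0.0000437
|z₄ − z₃| = 0.0000437 < 0.001

n = 4, zₙ = 3.38164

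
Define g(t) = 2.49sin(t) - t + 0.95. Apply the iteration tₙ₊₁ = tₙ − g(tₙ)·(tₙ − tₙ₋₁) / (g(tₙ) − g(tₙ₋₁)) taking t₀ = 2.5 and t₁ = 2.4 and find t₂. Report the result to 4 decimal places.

2.4795

g(2.5) = -0.059804, g(2.4) = 0.231903
t₂ = 2.400000 − 0.231903·(2.400000 − 2.500000) / (0.231903 − (-0.059804)) = 2.400000 − (-0.023190)/(0.291708) = 2.479499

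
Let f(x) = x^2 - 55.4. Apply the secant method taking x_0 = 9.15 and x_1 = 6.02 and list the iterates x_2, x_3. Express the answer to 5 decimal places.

7.28299, 7.46025

f(9.15) = 28.3225000, f(6.02) = -19.1596000
x_2 = 6.0200000 − (-19.1596000)·(6.0200000 − 9.1500000) / (-19.1596000 − 28.3225000) = 6.0200000 − (59.9695480)/(-47.4821000) = 7.2829927
f(7.2829927) = -2.3580166
x_3 = 7.2829927 − (-2.3580166)·(7.2829927 − 6.0200000) / (-2.3580166 − (-19.1596000)) = 7.2829927 − (-2.9781579)/(16.8015834) = 7.4602473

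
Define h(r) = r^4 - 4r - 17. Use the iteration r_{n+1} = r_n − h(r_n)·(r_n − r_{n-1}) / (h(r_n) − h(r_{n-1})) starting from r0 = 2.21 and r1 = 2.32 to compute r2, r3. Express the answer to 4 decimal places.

2.2567, 2.2588

h(2.21) = -1.985567, h(2.32) = 2.690230
r2 = 2.320000 − 2.690230·(2.320000 − 2.210000) / (2.690230 − (-1.985567)) = 2.320000 − (0.295925)/(4.675797) = 2.256711
h(2.256711) = -0.090786
r3 = 2.256711 − (-0.090786)·(2.256711 − 2.320000) / (-0.090786 − 2.690230) = 2.256711 − (0.005746)/(-2.781016) = 2.258777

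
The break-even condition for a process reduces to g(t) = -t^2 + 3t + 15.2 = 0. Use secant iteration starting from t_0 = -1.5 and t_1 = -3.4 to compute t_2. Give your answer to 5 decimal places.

g(-1.5) = 8.4500000, g(-3.4) = -6.5600000
t_2 = -3.4000000 − (-6.5600000)·(-3.4000000 − (-1.5000000)) / (-6.5600000 − 8.4500000) = -3.4000000 − (12.4640000)/(-15.0100000) = -2.5696203

-2.56962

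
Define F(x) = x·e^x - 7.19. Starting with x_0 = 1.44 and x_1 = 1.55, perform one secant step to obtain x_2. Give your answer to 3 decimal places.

1.540

F(1.44) = -1.11220, F(1.55) = 0.11278
x_2 = 1.55000 − 0.11278·(1.55000 − 1.44000) / (0.11278 − (-1.11220)) = 1.55000 − (0.01241)/(1.22498) = 1.53987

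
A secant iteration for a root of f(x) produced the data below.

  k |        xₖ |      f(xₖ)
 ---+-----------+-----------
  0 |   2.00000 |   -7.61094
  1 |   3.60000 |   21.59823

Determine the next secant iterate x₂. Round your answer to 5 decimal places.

x₂ = 3.60000 − 21.59823·(3.60000 − 2.00000) / (21.59823 − (-7.61094))
   = 3.60000 − (34.5571680)/(29.2091700) = 2.4169069

2.41691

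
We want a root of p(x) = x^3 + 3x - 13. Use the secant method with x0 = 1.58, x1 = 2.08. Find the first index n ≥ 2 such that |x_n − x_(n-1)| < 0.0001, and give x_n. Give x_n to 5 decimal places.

n = 5, x_n = 1.93148

p(1.58) = -4.3156880, p(2.08) = 2.2389120
x2 = 2.0800000 − 2.2389120·(0.5000000)/(6.5546000) = 1.9092106;  |Δ| = 0.1707894
p(1.9092106) = -0.3131326
x3 = 1.9092106 − (-0.3131326)·(-0.1707894)/(-2.5520446) = 1.9301663;  |Δ| = 0.0209556
p(1.9301663) = -0.0185860
x4 = 1.9301663 − (-0.0185860)·(0.0209556)/(0.2945466) = 1.9314886;  |Δ| = 0.0013223
p(1.9314886) = 0.0001700
x5 = 1.9314886 − 0.0001700·(0.0013223)/(0.0187560) = 1.9314766;  |Δ| = 0.0000120
|x5 − x4| = 0.0000120 < 0.0001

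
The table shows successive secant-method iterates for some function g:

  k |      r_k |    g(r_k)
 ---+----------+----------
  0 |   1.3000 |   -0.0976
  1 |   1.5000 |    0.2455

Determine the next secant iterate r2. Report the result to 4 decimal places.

1.3569

r2 = 1.5000 − 0.2455·(1.5000 − 1.3000) / (0.2455 − (-0.0976))
   = 1.5000 − (0.049100)/(0.343100) = 1.356893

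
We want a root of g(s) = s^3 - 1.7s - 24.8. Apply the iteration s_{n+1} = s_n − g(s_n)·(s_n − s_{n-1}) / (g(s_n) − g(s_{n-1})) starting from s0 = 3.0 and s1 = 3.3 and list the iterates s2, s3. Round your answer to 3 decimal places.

3.103, 3.110

g(3.0) = -2.90000, g(3.3) = 5.52700
s2 = 3.30000 − 5.52700·(3.30000 − 3.00000) / (5.52700 − (-2.90000)) = 3.30000 − (1.65810)/(8.42700) = 3.10324
g(3.10324) = -0.19101
s3 = 3.10324 − (-0.19101)·(3.10324 − 3.30000) / (-0.19101 − 5.52700) = 3.10324 − (0.03758)/(-5.71801) = 3.10981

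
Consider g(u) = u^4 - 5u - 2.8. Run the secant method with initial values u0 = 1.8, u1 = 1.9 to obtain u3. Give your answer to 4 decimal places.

1.8662

g(1.8) = -1.302400, g(1.9) = 0.732100
u2 = 1.900000 − 0.732100·(1.900000 − 1.800000) / (0.732100 − (-1.302400)) = 1.900000 − (0.073210)/(2.034500) = 1.864016
g(1.864016) = -0.047549
u3 = 1.864016 − (-0.047549)·(1.864016 − 1.900000) / (-0.047549 − 0.732100) = 1.864016 − (0.001711)/(-0.779649) = 1.866210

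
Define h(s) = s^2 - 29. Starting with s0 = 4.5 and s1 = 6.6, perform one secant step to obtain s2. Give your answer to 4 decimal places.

5.2883

h(4.5) = -8.750000, h(6.6) = 14.560000
s2 = 6.600000 − 14.560000·(6.600000 − 4.500000) / (14.560000 − (-8.750000)) = 6.600000 − (30.576000)/(23.310000) = 5.288288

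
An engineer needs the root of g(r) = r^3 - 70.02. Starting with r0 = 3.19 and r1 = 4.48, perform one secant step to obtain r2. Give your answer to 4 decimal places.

g(3.19) = -37.558241, g(4.48) = 19.895392
r2 = 4.480000 − 19.895392·(4.480000 − 3.190000) / (19.895392 − (-37.558241)) = 4.480000 − (25.665056)/(57.453633) = 4.033291

4.0333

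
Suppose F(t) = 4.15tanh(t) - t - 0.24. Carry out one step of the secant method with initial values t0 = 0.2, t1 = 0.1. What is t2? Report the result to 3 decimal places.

F(0.2) = 0.37911, F(0.1) = 0.07362
t2 = 0.10000 − 0.07362·(0.10000 − 0.20000) / (0.07362 − 0.37911) = 0.10000 − (-0.00736)/(-0.30549) = 0.07590

0.076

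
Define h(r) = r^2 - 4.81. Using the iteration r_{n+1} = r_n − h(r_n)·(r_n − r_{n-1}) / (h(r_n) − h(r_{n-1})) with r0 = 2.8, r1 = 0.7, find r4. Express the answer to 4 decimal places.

2.1843

h(2.8) = 3.030000, h(0.7) = -4.320000
r2 = 0.700000 − (-4.320000)·(0.700000 − 2.800000) / (-4.320000 − 3.030000) = 0.700000 − (9.072000)/(-7.350000) = 1.934286
h(1.934286) = -1.068539
r3 = 1.934286 − (-1.068539)·(1.934286 − 0.700000) / (-1.068539 − (-4.320000)) = 1.934286 − (-1.318882)/(3.251461) = 2.339913
h(2.339913) = 0.665194
r4 = 2.339913 − 0.665194·(2.339913 − 1.934286) / (0.665194 − (-1.068539)) = 2.339913 − (0.269821)/(1.733733) = 2.184283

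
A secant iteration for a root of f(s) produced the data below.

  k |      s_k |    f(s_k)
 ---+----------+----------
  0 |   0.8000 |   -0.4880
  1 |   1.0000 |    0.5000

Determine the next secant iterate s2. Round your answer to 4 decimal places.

0.8988

s2 = 1.0000 − 0.5000·(1.0000 − 0.8000) / (0.5000 − (-0.4880))
   = 1.0000 − (0.100000)/(0.988000) = 0.898785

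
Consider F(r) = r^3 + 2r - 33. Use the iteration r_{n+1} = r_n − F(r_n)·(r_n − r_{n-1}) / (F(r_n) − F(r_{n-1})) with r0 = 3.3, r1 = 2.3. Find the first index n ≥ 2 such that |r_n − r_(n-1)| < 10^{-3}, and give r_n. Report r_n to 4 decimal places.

n = 5, r_n = 3.0000

F(3.3) = 9.537000, F(2.3) = -16.233000
r2 = 2.300000 − (-16.233000)·(-1.000000)/(-25.770000) = 2.929919;  |Δ| = 0.629919
F(2.929919) = -1.988505
r3 = 2.929919 − (-1.988505)·(0.629919)/(14.244495) = 3.017854;  |Δ| = 0.087935
F(3.017854) = 0.520639
r4 = 3.017854 − 0.520639·(0.087935)/(2.509144) = 2.999608;  |Δ| = 0.018246
F(2.999608) = -0.011377
r5 = 2.999608 − (-0.011377)·(-0.018246)/(-0.532016) = 2.999998;  |Δ| = 0.000390
|r5 − r4| = 0.000390 < 10^{-3}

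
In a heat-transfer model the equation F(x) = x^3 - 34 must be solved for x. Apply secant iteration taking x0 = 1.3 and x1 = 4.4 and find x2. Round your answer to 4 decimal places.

F(1.3) = -31.803000, F(4.4) = 51.184000
x2 = 4.400000 − 51.184000·(4.400000 − 1.300000) / (51.184000 − (-31.803000)) = 4.400000 − (158.670400)/(82.987000) = 2.488009

2.4880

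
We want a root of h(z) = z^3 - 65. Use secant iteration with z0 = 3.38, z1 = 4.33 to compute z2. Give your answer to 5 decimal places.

3.96885

h(3.38) = -26.3855280, h(4.33) = 16.1827370
z2 = 4.3300000 − 16.1827370·(4.3300000 − 3.3800000) / (16.1827370 − (-26.3855280)) = 4.3300000 − (15.3736002)/(42.5682650) = 3.9688483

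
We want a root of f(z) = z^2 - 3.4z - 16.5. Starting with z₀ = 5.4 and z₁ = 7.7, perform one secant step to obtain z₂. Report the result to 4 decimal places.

f(5.4) = -5.700000, f(7.7) = 16.610000
z₂ = 7.700000 − 16.610000·(7.700000 − 5.400000) / (16.610000 − (-5.700000)) = 7.700000 − (38.203000)/(22.310000) = 5.987629

5.9876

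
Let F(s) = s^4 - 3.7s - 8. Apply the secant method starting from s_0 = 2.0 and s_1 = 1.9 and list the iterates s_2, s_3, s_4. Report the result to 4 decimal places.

F(2.0) = 0.600000, F(1.9) = -1.997900
s_2 = 1.900000 − (-1.997900)·(1.900000 − 2.000000) / (-1.997900 − 0.600000) = 1.900000 − (0.199790)/(-2.597900) = 1.976904
F(1.976904) = -0.040901
s_3 = 1.976904 − (-0.040901)·(1.976904 − 1.900000) / (-0.040901 − (-1.997900)) = 1.976904 − (-0.003145)/(1.956999) = 1.978512
F(1.978512) = 0.002885
s_4 = 1.978512 − 0.002885·(1.978512 − 1.976904) / (0.002885 − (-0.040901)) = 1.978512 − (0.000005)/(0.043786) = 1.978406

1.9769, 1.9785, 1.9784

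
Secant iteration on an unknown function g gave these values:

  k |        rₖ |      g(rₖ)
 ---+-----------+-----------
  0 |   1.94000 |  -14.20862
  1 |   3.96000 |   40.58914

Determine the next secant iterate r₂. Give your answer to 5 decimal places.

r₂ = 3.96000 − 40.58914·(3.96000 − 1.94000) / (40.58914 − (-14.20862))
   = 3.96000 − (81.9900628)/(54.7977600) = 2.4637698

2.46377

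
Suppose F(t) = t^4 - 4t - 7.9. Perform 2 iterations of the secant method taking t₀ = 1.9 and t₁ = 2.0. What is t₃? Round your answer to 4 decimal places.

1.9964

F(1.9) = -2.467900, F(2.0) = 0.100000
t₂ = 2.000000 − 0.100000·(2.000000 − 1.900000) / (0.100000 − (-2.467900)) = 2.000000 − (0.010000)/(2.567900) = 1.996106
F(1.996106) = -0.008675
t₃ = 1.996106 − (-0.008675)·(1.996106 − 2.000000) / (-0.008675 − 0.100000) = 1.996106 − (0.000034)/(-0.108675) = 1.996417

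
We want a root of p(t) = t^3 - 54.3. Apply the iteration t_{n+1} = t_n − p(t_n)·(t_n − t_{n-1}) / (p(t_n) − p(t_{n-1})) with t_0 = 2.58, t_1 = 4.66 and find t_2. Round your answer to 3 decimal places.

3.499

p(2.58) = -37.12649, p(4.66) = 46.89470
t_2 = 4.66000 − 46.89470·(4.66000 − 2.58000) / (46.89470 − (-37.12649)) = 4.66000 − (97.54097)/(84.02118) = 3.49909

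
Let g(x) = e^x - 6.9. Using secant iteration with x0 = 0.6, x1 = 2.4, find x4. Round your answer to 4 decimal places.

1.9454

g(0.6) = -5.077881, g(2.4) = 4.123176
x2 = 2.400000 − 4.123176·(2.400000 − 0.600000) / (4.123176 − (-5.077881)) = 2.400000 − (7.421717)/(9.201058) = 1.593384
g(1.593384) = -1.979627
x3 = 1.593384 − (-1.979627)·(1.593384 − 2.400000) / (-1.979627 − 4.123176) = 1.593384 − (1.596798)/(-6.102804) = 1.855034
g(1.855034) = -0.508083
x4 = 1.855034 − (-0.508083)·(1.855034 − 1.593384) / (-0.508083 − (-1.979627)) = 1.855034 − (-0.132940)/(1.471544) = 1.945375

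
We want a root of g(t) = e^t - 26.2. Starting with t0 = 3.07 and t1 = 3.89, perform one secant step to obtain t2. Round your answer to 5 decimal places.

g(3.07) = -4.6580973, g(3.89) = 22.7108865
t2 = 3.8900000 − 22.7108865·(3.8900000 − 3.0700000) / (22.7108865 − (-4.6580973)) = 3.8900000 − (18.6229269)/(27.3689838) = 3.2095609

3.20956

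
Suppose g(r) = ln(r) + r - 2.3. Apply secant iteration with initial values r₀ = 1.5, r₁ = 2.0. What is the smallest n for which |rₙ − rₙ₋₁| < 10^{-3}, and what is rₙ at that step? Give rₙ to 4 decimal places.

g(1.5) = -0.394535, g(2.0) = 0.393147
r₂ = 2.000000 − 0.393147·(0.500000)/(0.787682) = 1.750440;  |Δ| = 0.249560
g(1.750440) = 0.010308
r₃ = 1.750440 − 0.010308·(-0.249560)/(-0.382839) = 1.743721;  |Δ| = 0.006719
g(1.743721) = -0.000258
r₄ = 1.743721 − (-0.000258)·(-0.006719)/(-0.010565) = 1.743885;  |Δ| = 0.000164
|r₄ − r₃| = 0.000164 < 10^{-3}

n = 4, rₙ = 1.7439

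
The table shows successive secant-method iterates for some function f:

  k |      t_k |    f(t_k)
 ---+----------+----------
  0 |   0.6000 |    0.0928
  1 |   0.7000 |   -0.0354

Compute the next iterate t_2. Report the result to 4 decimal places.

0.6724

t_2 = 0.7000 − (-0.0354)·(0.7000 − 0.6000) / (-0.0354 − 0.0928)
   = 0.7000 − (-0.003540)/(-0.128200) = 0.672387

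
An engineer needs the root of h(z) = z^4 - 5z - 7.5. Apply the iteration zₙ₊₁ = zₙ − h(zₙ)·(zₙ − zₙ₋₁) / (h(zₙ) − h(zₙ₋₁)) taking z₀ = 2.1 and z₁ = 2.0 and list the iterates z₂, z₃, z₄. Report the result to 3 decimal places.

2.051, 2.053, 2.053

h(2.1) = 1.44810, h(2.0) = -1.50000
z₂ = 2.00000 − (-1.50000)·(2.00000 − 2.10000) / (-1.50000 − 1.44810) = 2.00000 − (0.15000)/(-2.94810) = 2.05088
h(2.05088) = -0.06304
z₃ = 2.05088 − (-0.06304)·(2.05088 − 2.00000) / (-0.06304 − (-1.50000)) = 2.05088 − (-0.00321)/(1.43696) = 2.05311
h(2.05311) = 0.00295
z₄ = 2.05311 − 0.00295·(2.05311 − 2.05088) / (0.00295 − (-0.06304)) = 2.05311 − (0.00001)/(0.06599) = 2.05301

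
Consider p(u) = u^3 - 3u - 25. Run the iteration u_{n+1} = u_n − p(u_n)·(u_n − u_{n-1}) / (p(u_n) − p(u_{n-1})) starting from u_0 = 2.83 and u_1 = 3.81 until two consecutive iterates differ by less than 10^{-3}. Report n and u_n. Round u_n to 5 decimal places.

p(2.83) = -10.8248130, p(3.81) = 18.8763410
u_2 = 3.8100000 − 18.8763410·(0.9800000)/(29.7011540) = 3.1871685;  |Δ| = 0.6228315
p(3.1871685) = -2.1861106
u_3 = 3.1871685 − (-2.1861106)·(-0.6228315)/(-21.0624516) = 3.2518133;  |Δ| = 0.0646448
p(3.2518133) = -0.3698230
u_4 = 3.2518133 − (-0.3698230)·(0.0646448)/(1.8162875) = 3.2649760;  |Δ| = 0.0131626
p(3.2649760) = 0.0099383
u_5 = 3.2649760 − 0.0099383·(0.0131626)/(0.3797614) = 3.2646315;  |Δ| = 0.0003445
|u_5 − u_4| = 0.0003445 < 10^{-3}

n = 5, u_n = 3.26463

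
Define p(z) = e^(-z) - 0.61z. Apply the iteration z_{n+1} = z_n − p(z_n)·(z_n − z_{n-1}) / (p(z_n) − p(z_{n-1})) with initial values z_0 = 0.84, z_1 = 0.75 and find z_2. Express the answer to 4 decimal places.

0.7640

p(0.84) = -0.080689, p(0.75) = 0.014867
z_2 = 0.750000 − 0.014867·(0.750000 − 0.840000) / (0.014867 − (-0.080689)) = 0.750000 − (-0.001338)/(0.095556) = 0.764002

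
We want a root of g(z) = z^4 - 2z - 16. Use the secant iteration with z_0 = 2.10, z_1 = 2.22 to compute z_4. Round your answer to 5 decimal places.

g(2.10) = -0.7519000, g(2.22) = 3.8491266
z_2 = 2.2200000 − 3.8491266·(2.2200000 − 2.1000000) / (3.8491266 − (-0.7519000)) = 2.2200000 − (0.4618952)/(4.6010266) = 2.1196104
g(2.1196104) = -0.0544338
z_3 = 2.1196104 − (-0.0544338)·(2.1196104 − 2.2200000) / (-0.0544338 − 3.8491266) = 2.1196104 − (0.0054646)/(-3.9035603) = 2.1210103
g(2.1210103) = -0.0038565
z_4 = 2.1210103 − (-0.0038565)·(2.1210103 − 2.1196104) / (-0.0038565 − (-0.0544338)) = 2.1210103 − (-0.0000054)/(0.0505772) = 2.1211170

2.12112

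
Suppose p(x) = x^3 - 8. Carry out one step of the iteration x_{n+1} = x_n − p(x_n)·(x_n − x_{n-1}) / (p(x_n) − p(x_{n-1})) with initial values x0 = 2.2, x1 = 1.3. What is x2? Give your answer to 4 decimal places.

p(2.2) = 2.648000, p(1.3) = -5.803000
x2 = 1.300000 − (-5.803000)·(1.300000 − 2.200000) / (-5.803000 − 2.648000) = 1.300000 − (5.222700)/(-8.451000) = 1.917998

1.9180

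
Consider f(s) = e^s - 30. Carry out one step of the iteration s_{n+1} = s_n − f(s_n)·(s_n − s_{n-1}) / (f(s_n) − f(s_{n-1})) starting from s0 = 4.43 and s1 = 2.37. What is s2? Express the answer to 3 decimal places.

f(4.43) = 53.93142, f(2.37) = -19.30261
s2 = 2.37000 − (-19.30261)·(2.37000 − 4.43000) / (-19.30261 − 53.93142) = 2.37000 − (39.76337)/(-73.23402) = 2.91296

2.913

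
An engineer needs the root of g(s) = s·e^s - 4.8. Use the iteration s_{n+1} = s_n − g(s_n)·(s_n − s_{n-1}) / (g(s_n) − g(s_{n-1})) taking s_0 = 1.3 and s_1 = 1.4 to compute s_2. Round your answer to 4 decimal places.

1.3033

g(1.3) = -0.029914, g(1.4) = 0.877280
s_2 = 1.400000 − 0.877280·(1.400000 − 1.300000) / (0.877280 − (-0.029914)) = 1.400000 − (0.087728)/(0.907194) = 1.303297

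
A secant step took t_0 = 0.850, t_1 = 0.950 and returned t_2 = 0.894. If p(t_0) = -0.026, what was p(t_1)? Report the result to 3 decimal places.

0.033

The secant line through (0.850, -0.026) and (0.950, p(t_1)) crosses zero at t_2 = 0.894.
So (0.850, -0.026), (0.950, p(t_1)), (0.894, 0) are collinear:
p(t_1) = -0.026 · (0.950 − 0.894) / (0.850 − 0.894) = -0.026 · (0.05600)/(-0.04400) = 0.03309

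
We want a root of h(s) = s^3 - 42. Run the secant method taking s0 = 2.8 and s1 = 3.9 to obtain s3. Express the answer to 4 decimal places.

3.4662

h(2.8) = -20.048000, h(3.9) = 17.319000
s2 = 3.900000 − 17.319000·(3.900000 − 2.800000) / (17.319000 − (-20.048000)) = 3.900000 − (19.050900)/(37.367000) = 3.390168
h(3.390168) = -3.035996
s3 = 3.390168 − (-3.035996)·(3.390168 − 3.900000) / (-3.035996 − 17.319000) = 3.390168 − (1.547848)/(-20.354996) = 3.466210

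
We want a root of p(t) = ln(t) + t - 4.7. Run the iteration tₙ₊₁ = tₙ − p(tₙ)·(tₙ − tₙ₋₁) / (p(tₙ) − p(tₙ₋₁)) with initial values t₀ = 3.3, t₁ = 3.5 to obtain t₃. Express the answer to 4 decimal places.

3.4590

p(3.3) = -0.206078, p(3.5) = 0.052763
t₂ = 3.500000 − 0.052763·(3.500000 − 3.300000) / (0.052763 − (-0.206078)) = 3.500000 − (0.010553)/(0.258841) = 3.459231
p(3.459231) = 0.000278
t₃ = 3.459231 − 0.000278·(3.459231 − 3.500000) / (0.000278 − 0.052763) = 3.459231 − (-0.000011)/(-0.052485) = 3.459016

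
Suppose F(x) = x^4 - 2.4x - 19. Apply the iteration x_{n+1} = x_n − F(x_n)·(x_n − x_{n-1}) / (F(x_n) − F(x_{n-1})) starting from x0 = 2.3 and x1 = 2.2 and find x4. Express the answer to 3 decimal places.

F(2.3) = 3.46410, F(2.2) = -0.85440
x2 = 2.20000 − (-0.85440)·(2.20000 − 2.30000) / (-0.85440 − 3.46410) = 2.20000 − (0.08544)/(-4.31850) = 2.21978
F(2.21978) = -0.04778
x3 = 2.21978 − (-0.04778)·(2.21978 − 2.20000) / (-0.04778 − (-0.85440)) = 2.21978 − (-0.00095)/(0.80662) = 2.22096
F(2.22096) = 0.00072
x4 = 2.22096 − 0.00072·(2.22096 − 2.21978) / (0.00072 − (-0.04778)) = 2.22096 − (0.00000)/(0.04850) = 2.22094

2.221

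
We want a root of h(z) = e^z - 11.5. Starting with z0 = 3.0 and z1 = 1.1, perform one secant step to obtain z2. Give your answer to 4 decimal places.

2.0450

h(3.0) = 8.585537, h(1.1) = -8.495834
z2 = 1.100000 − (-8.495834)·(1.100000 − 3.000000) / (-8.495834 − 8.585537) = 1.100000 − (16.142085)/(-17.081371) = 2.045011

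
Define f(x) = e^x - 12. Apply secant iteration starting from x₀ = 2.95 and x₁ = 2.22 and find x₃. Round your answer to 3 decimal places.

f(2.95) = 7.10595, f(2.22) = -2.79267
x₂ = 2.22000 − (-2.79267)·(2.22000 − 2.95000) / (-2.79267 − 7.10595) = 2.22000 − (2.03865)/(-9.89862) = 2.42595
f(2.42595) = -0.68700
x₃ = 2.42595 − (-0.68700)·(2.42595 − 2.22000) / (-0.68700 − (-2.79267)) = 2.42595 − (-0.14149)/(2.10567) = 2.49315

2.493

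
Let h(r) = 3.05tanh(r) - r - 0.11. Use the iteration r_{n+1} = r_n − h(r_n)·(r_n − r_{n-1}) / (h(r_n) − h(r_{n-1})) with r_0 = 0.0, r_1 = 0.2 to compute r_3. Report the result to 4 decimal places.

h(0.0) = -0.110000, h(0.2) = 0.291995
r_2 = 0.200000 − 0.291995·(0.200000 − 0.000000) / (0.291995 − (-0.110000)) = 0.200000 − (0.058399)/(0.401995) = 0.054727
h(0.054727) = 0.002024
r_3 = 0.054727 − 0.002024·(0.054727 − 0.200000) / (0.002024 − 0.291995) = 0.054727 − (-0.000294)/(-0.289971) = 0.053713

0.0537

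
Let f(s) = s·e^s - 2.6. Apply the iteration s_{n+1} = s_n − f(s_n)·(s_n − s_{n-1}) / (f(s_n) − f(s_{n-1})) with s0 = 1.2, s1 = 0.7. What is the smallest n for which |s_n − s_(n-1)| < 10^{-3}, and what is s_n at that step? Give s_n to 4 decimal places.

n = 5, s_n = 0.9779

f(1.2) = 1.384140, f(0.7) = -1.190373
s2 = 0.700000 − (-1.190373)·(-0.500000)/(-2.574513) = 0.931184;  |Δ| = 0.231184
f(0.931184) = -0.237109
s3 = 0.931184 − (-0.237109)·(0.231184)/(0.953264) = 0.988687;  |Δ| = 0.057503
f(0.988687) = 0.057300
s4 = 0.988687 − 0.057300·(0.057503)/(0.294409) = 0.977496;  |Δ| = 0.011192
f(0.977496) = -0.002019
s5 = 0.977496 − (-0.002019)·(-0.011192)/(-0.059319) = 0.977877;  |Δ| = 0.000381
|s5 − s4| = 0.000381 < 10^{-3}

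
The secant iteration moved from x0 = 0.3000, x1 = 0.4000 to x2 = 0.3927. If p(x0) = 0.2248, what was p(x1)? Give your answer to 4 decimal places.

-0.0177

The secant line through (0.3000, 0.2248) and (0.4000, p(x1)) crosses zero at x2 = 0.3927.
So (0.3000, 0.2248), (0.4000, p(x1)), (0.3927, 0) are collinear:
p(x1) = 0.2248 · (0.4000 − 0.3927) / (0.3000 − 0.3927) = 0.2248 · (0.007300)/(-0.092700) = -0.017703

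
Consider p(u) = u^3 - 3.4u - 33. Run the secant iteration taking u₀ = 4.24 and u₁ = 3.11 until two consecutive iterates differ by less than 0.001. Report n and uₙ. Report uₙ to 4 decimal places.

p(4.24) = 28.809024, p(3.11) = -13.493769
u₂ = 3.110000 − (-13.493769)·(-1.130000)/(-42.302793) = 3.470448;  |Δ| = 0.360448
p(3.470448) = -3.001414
u₃ = 3.470448 − (-3.001414)·(0.360448)/(10.492355) = 3.573557;  |Δ| = 0.103109
p(3.573557) = 0.485329
u₄ = 3.573557 − 0.485329·(0.103109)/(3.486742) = 3.559205;  |Δ| = 0.014352
p(3.559205) = -0.013507
u₅ = 3.559205 − (-0.013507)·(-0.014352)/(-0.498835) = 3.559593;  |Δ| = 0.000389
|u₅ − u₄| = 0.000389 < 0.001

n = 5, uₙ = 3.5596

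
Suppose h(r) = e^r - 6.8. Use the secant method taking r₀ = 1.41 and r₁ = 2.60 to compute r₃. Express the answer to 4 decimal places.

h(1.41) = -2.704045, h(2.60) = 6.663738
r₂ = 2.600000 − 6.663738·(2.600000 − 1.410000) / (6.663738 − (-2.704045)) = 2.600000 − (7.929848)/(9.367783) = 1.753498
h(1.753498) = -1.025233
r₃ = 1.753498 − (-1.025233)·(1.753498 − 2.600000) / (-1.025233 − 6.663738) = 1.753498 − (0.867862)/(-7.688971) = 1.866369

1.8664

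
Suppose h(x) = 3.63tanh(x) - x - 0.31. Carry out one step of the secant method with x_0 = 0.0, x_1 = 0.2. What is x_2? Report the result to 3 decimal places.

0.120

h(0.0) = -0.31000, h(0.2) = 0.20647
x_2 = 0.20000 − 0.20647·(0.20000 − 0.00000) / (0.20647 − (-0.31000)) = 0.20000 − (0.04129)/(0.51647) = 0.12005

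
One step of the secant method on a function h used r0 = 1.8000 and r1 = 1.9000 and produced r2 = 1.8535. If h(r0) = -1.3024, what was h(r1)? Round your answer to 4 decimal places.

1.1320

The secant line through (1.8000, -1.3024) and (1.9000, h(r1)) crosses zero at r2 = 1.8535.
So (1.8000, -1.3024), (1.9000, h(r1)), (1.8535, 0) are collinear:
h(r1) = -1.3024 · (1.9000 − 1.8535) / (1.8000 − 1.8535) = -1.3024 · (0.046500)/(-0.053500) = 1.131993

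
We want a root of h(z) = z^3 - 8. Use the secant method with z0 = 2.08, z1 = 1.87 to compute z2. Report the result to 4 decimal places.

h(2.08) = 0.998912, h(1.87) = -1.460797
z2 = 1.870000 − (-1.460797)·(1.870000 − 2.080000) / (-1.460797 − 0.998912) = 1.870000 − (0.306767)/(-2.459709) = 1.994717

1.9947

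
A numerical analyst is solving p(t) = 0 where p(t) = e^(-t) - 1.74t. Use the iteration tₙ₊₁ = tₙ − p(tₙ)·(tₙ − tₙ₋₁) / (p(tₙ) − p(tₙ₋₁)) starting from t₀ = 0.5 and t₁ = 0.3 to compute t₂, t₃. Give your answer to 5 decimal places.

0.39074, 0.38938

p(0.5) = -0.2634693, p(0.3) = 0.2188182
t₂ = 0.3000000 − 0.2188182·(0.3000000 − 0.5000000) / (0.2188182 − (-0.2634693)) = 0.3000000 − (-0.0437636)/(0.4822876) = 0.3907418
p(0.3907418) = -0.0033359
t₃ = 0.3907418 − (-0.0033359)·(0.3907418 − 0.3000000) / (-0.0033359 − 0.2188182) = 0.3907418 − (-0.0003027)/(-0.2221541) = 0.3893792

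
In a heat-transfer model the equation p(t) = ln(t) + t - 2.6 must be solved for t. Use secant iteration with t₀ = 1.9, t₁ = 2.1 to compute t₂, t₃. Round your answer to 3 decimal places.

1.939, 1.938

p(1.9) = -0.05815, p(2.1) = 0.24194
t₂ = 2.10000 − 0.24194·(2.10000 − 1.90000) / (0.24194 − (-0.05815)) = 2.10000 − (0.04839)/(0.30008) = 1.93875
p(1.93875) = 0.00080
t₃ = 1.93875 − 0.00080·(1.93875 − 2.10000) / (0.00080 − 0.24194) = 1.93875 − (-0.00013)/(-0.24114) = 1.93822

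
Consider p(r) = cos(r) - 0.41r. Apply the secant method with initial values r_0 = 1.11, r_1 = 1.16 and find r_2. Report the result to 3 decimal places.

p(1.11) = -0.01044, p(1.16) = -0.07626
r_2 = 1.16000 − (-0.07626)·(1.16000 − 1.11000) / (-0.07626 − (-0.01044)) = 1.16000 − (-0.00381)/(-0.06582) = 1.10207

1.102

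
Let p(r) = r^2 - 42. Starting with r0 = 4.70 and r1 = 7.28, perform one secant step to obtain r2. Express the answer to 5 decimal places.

p(4.70) = -19.9100000, p(7.28) = 10.9984000
r2 = 7.2800000 − 10.9984000·(7.2800000 − 4.7000000) / (10.9984000 − (-19.9100000)) = 7.2800000 − (28.3758720)/(30.9084000) = 6.3619366

6.36194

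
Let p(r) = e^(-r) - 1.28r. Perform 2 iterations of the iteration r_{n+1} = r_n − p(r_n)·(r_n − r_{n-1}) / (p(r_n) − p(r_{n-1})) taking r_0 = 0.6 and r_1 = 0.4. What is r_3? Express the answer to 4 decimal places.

0.4823

p(0.6) = -0.219188, p(0.4) = 0.158320
r_2 = 0.400000 − 0.158320·(0.400000 − 0.600000) / (0.158320 − (-0.219188)) = 0.400000 − (-0.031664)/(0.377508) = 0.483876
p(0.483876) = -0.002972
r_3 = 0.483876 − (-0.002972)·(0.483876 − 0.400000) / (-0.002972 − 0.158320) = 0.483876 − (-0.000249)/(-0.161292) = 0.482331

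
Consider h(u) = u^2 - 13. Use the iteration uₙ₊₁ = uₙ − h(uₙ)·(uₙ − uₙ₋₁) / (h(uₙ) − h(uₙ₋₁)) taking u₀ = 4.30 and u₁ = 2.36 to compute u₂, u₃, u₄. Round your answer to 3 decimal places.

h(4.30) = 5.49000, h(2.36) = -7.43040
u₂ = 2.36000 − (-7.43040)·(2.36000 − 4.30000) / (-7.43040 − 5.49000) = 2.36000 − (14.41498)/(-12.92040) = 3.47568
h(3.47568) = -0.91968
u₃ = 3.47568 − (-0.91968)·(3.47568 − 2.36000) / (-0.91968 − (-7.43040)) = 3.47568 − (-1.02606)/(6.51072) = 3.63327
h(3.63327) = 0.20066
u₄ = 3.63327 − 0.20066·(3.63327 − 3.47568) / (0.20066 − (-0.91968)) = 3.63327 − (0.03162)/(1.12034) = 3.60504

3.476, 3.633, 3.605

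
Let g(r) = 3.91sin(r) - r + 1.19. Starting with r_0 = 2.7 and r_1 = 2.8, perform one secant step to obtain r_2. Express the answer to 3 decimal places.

2.735

g(2.7) = 0.16106, g(2.8) = -0.30020
r_2 = 2.80000 − (-0.30020)·(2.80000 − 2.70000) / (-0.30020 − 0.16106) = 2.80000 − (-0.03002)/(-0.46125) = 2.73492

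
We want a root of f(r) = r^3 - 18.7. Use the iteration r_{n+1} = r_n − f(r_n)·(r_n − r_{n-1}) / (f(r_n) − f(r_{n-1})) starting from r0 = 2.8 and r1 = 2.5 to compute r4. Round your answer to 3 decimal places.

f(2.8) = 3.25200, f(2.5) = -3.07500
r2 = 2.50000 − (-3.07500)·(2.50000 − 2.80000) / (-3.07500 − 3.25200) = 2.50000 − (0.92250)/(-6.32700) = 2.64580
f(2.64580) = -0.17864
r3 = 2.64580 − (-0.17864)·(2.64580 − 2.50000) / (-0.17864 − (-3.07500)) = 2.64580 − (-0.02605)/(2.89636) = 2.65480
f(2.65480) = 0.01086
r4 = 2.65480 − 0.01086·(2.65480 − 2.64580) / (0.01086 − (-0.17864)) = 2.65480 − (0.00010)/(0.18950) = 2.65428

2.654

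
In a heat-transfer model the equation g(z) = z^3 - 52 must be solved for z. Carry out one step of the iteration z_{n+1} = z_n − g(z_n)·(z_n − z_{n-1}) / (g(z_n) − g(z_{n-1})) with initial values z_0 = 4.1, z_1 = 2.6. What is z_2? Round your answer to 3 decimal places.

g(4.1) = 16.92100, g(2.6) = -34.42400
z_2 = 2.60000 − (-34.42400)·(2.60000 − 4.10000) / (-34.42400 − 16.92100) = 2.60000 − (51.63600)/(-51.34500) = 3.60567

3.606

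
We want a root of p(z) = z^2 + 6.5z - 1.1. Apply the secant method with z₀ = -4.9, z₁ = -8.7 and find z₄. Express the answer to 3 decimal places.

-6.675

p(-4.9) = -8.94000, p(-8.7) = 18.04000
z₂ = -8.70000 − 18.04000·(-8.70000 − (-4.90000)) / (18.04000 − (-8.94000)) = -8.70000 − (-68.55200)/(26.98000) = -6.15915
p(-6.15915) = -3.19932
z₃ = -6.15915 − (-3.19932)·(-6.15915 − (-8.70000)) / (-3.19932 − 18.04000) = -6.15915 − (-8.12897)/(-21.23932) = -6.54189
p(-6.54189) = -0.82598
z₄ = -6.54189 − (-0.82598)·(-6.54189 − (-6.15915)) / (-0.82598 − (-3.19932)) = -6.54189 − (0.31613)/(2.37334) = -6.67509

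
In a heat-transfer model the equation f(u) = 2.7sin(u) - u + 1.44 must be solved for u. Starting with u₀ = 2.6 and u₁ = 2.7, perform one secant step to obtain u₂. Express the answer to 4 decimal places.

f(2.6) = 0.231854, f(2.7) = -0.106074
u₂ = 2.700000 − (-0.106074)·(2.700000 − 2.600000) / (-0.106074 − 0.231854) = 2.700000 − (-0.010607)/(-0.337928) = 2.668610

2.6686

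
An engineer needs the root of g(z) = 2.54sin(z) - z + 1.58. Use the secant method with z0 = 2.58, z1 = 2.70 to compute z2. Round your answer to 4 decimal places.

2.6893

g(2.58) = 0.352639, g(2.70) = -0.034455
z2 = 2.700000 − (-0.034455)·(2.700000 − 2.580000) / (-0.034455 − 0.352639) = 2.700000 − (-0.004135)/(-0.387094) = 2.689319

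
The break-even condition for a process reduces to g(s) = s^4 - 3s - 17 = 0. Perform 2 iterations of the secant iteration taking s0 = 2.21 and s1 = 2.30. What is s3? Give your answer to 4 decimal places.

g(2.21) = 0.224433, g(2.30) = 4.084100
s2 = 2.300000 − 4.084100·(2.300000 − 2.210000) / (4.084100 − 0.224433) = 2.300000 − (0.367569)/(3.859667) = 2.204767
g(2.204767) = 0.014982
s3 = 2.204767 − 0.014982·(2.204767 − 2.300000) / (0.014982 − 4.084100) = 2.204767 − (-0.001427)/(-4.069118) = 2.204416

2.2044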